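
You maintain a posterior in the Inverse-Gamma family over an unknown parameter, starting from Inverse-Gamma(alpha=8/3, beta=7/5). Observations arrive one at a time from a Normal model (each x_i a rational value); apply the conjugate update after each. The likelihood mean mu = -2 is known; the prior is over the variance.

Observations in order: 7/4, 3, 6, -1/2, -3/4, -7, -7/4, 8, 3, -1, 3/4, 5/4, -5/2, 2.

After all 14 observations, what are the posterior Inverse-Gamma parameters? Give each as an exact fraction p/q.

alpha=29/3, beta=23609/160

obs 1: x=7/4 → posterior Inverse-Gamma(19/6, 1349/160)
obs 2: x=3 → posterior Inverse-Gamma(11/3, 3349/160)
obs 3: x=6 → posterior Inverse-Gamma(25/6, 8469/160)
obs 4: x=-1/2 → posterior Inverse-Gamma(14/3, 8649/160)
obs 5: x=-3/4 → posterior Inverse-Gamma(31/6, 4387/80)
obs 6: x=-7 → posterior Inverse-Gamma(17/3, 5387/80)
obs 7: x=-7/4 → posterior Inverse-Gamma(37/6, 10779/160)
obs 8: x=8 → posterior Inverse-Gamma(20/3, 18779/160)
obs 9: x=3 → posterior Inverse-Gamma(43/6, 20779/160)
obs 10: x=-1 → posterior Inverse-Gamma(23/3, 20859/160)
obs 11: x=3/4 → posterior Inverse-Gamma(49/6, 2683/20)
obs 12: x=5/4 → posterior Inverse-Gamma(26/3, 22309/160)
obs 13: x=-5/2 → posterior Inverse-Gamma(55/6, 22329/160)
obs 14: x=2 → posterior Inverse-Gamma(29/3, 23609/160)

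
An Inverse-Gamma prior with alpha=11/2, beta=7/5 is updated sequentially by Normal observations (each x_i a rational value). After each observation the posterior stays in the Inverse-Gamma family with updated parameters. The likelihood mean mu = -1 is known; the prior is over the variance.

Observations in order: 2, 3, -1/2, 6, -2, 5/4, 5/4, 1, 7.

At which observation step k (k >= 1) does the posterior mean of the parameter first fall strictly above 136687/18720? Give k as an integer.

obs 1: x=2 → posterior Inverse-Gamma(6, 59/10)
obs 2: x=3 → posterior Inverse-Gamma(13/2, 139/10)
obs 3: x=-1/2 → posterior Inverse-Gamma(7, 561/40)
obs 4: x=6 → posterior Inverse-Gamma(15/2, 1541/40)
obs 5: x=-2 → posterior Inverse-Gamma(8, 1561/40)
obs 6: x=5/4 → posterior Inverse-Gamma(17/2, 6649/160)
obs 7: x=5/4 → posterior Inverse-Gamma(9, 3527/80)
obs 8: x=1 → posterior Inverse-Gamma(19/2, 3687/80)
obs 9: x=7 → posterior Inverse-Gamma(10, 6247/80)

k = 9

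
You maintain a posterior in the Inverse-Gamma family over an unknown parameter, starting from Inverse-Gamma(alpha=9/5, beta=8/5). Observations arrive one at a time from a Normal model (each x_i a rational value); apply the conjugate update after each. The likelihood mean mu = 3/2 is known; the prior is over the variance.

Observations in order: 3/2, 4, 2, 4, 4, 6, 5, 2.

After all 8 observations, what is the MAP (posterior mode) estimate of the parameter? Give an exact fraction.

obs 1: x=3/2 → posterior Inverse-Gamma(23/10, 8/5)
obs 2: x=4 → posterior Inverse-Gamma(14/5, 189/40)
obs 3: x=2 → posterior Inverse-Gamma(33/10, 97/20)
obs 4: x=4 → posterior Inverse-Gamma(19/5, 319/40)
obs 5: x=4 → posterior Inverse-Gamma(43/10, 111/10)
obs 6: x=6 → posterior Inverse-Gamma(24/5, 849/40)
obs 7: x=5 → posterior Inverse-Gamma(53/10, 547/20)
obs 8: x=2 → posterior Inverse-Gamma(29/5, 1099/40)

1099/272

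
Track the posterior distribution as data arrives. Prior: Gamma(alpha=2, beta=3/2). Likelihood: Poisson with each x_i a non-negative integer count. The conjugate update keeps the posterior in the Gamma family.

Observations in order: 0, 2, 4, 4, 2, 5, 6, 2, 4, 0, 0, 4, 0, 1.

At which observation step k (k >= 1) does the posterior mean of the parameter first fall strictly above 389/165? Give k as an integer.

k = 6

obs 1: x=0 → posterior Gamma(2, 5/2)
obs 2: x=2 → posterior Gamma(4, 7/2)
obs 3: x=4 → posterior Gamma(8, 9/2)
obs 4: x=4 → posterior Gamma(12, 11/2)
obs 5: x=2 → posterior Gamma(14, 13/2)
obs 6: x=5 → posterior Gamma(19, 15/2)
obs 7: x=6 → posterior Gamma(25, 17/2)
obs 8: x=2 → posterior Gamma(27, 19/2)
obs 9: x=4 → posterior Gamma(31, 21/2)
obs 10: x=0 → posterior Gamma(31, 23/2)
obs 11: x=0 → posterior Gamma(31, 25/2)
obs 12: x=4 → posterior Gamma(35, 27/2)
obs 13: x=0 → posterior Gamma(35, 29/2)
obs 14: x=1 → posterior Gamma(36, 31/2)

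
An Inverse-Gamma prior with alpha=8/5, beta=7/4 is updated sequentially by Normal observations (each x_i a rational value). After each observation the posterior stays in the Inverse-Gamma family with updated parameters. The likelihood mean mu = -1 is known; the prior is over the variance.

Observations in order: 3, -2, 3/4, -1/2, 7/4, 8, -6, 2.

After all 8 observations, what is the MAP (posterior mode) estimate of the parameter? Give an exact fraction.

5855/528

obs 1: x=3 → posterior Inverse-Gamma(21/10, 39/4)
obs 2: x=-2 → posterior Inverse-Gamma(13/5, 41/4)
obs 3: x=3/4 → posterior Inverse-Gamma(31/10, 377/32)
obs 4: x=-1/2 → posterior Inverse-Gamma(18/5, 381/32)
obs 5: x=7/4 → posterior Inverse-Gamma(41/10, 251/16)
obs 6: x=8 → posterior Inverse-Gamma(23/5, 899/16)
obs 7: x=-6 → posterior Inverse-Gamma(51/10, 1099/16)
obs 8: x=2 → posterior Inverse-Gamma(28/5, 1171/16)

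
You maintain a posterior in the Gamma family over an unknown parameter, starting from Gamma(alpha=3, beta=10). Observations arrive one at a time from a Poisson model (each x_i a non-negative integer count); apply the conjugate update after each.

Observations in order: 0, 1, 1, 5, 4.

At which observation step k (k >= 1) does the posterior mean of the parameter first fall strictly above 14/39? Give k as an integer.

k = 3

obs 1: x=0 → posterior Gamma(3, 11)
obs 2: x=1 → posterior Gamma(4, 12)
obs 3: x=1 → posterior Gamma(5, 13)
obs 4: x=5 → posterior Gamma(10, 14)
obs 5: x=4 → posterior Gamma(14, 15)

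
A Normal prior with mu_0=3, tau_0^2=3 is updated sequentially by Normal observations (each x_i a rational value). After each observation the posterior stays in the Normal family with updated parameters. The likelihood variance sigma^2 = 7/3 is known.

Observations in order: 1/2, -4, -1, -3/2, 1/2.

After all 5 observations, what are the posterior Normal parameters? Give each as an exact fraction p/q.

obs 1: x=1/2 → posterior Normal(51/32, 21/16)
obs 2: x=-4 → posterior Normal(-21/50, 21/25)
obs 3: x=-1 → posterior Normal(-39/68, 21/34)
obs 4: x=-3/2 → posterior Normal(-33/43, 21/43)
obs 5: x=1/2 → posterior Normal(-57/104, 21/52)

mu_0=-57/104, tau_0^2=21/52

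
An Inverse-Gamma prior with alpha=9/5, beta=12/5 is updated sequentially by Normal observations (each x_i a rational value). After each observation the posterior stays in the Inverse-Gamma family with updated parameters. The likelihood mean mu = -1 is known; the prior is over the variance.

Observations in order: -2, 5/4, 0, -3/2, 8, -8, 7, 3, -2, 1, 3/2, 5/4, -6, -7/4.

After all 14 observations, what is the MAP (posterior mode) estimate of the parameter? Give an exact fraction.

431/32

obs 1: x=-2 → posterior Inverse-Gamma(23/10, 29/10)
obs 2: x=5/4 → posterior Inverse-Gamma(14/5, 869/160)
obs 3: x=0 → posterior Inverse-Gamma(33/10, 949/160)
obs 4: x=-3/2 → posterior Inverse-Gamma(19/5, 969/160)
obs 5: x=8 → posterior Inverse-Gamma(43/10, 7449/160)
obs 6: x=-8 → posterior Inverse-Gamma(24/5, 11369/160)
obs 7: x=7 → posterior Inverse-Gamma(53/10, 16489/160)
obs 8: x=3 → posterior Inverse-Gamma(29/5, 17769/160)
obs 9: x=-2 → posterior Inverse-Gamma(63/10, 17849/160)
obs 10: x=1 → posterior Inverse-Gamma(34/5, 18169/160)
obs 11: x=3/2 → posterior Inverse-Gamma(73/10, 18669/160)
obs 12: x=5/4 → posterior Inverse-Gamma(39/5, 9537/80)
obs 13: x=-6 → posterior Inverse-Gamma(83/10, 10537/80)
obs 14: x=-7/4 → posterior Inverse-Gamma(44/5, 21119/160)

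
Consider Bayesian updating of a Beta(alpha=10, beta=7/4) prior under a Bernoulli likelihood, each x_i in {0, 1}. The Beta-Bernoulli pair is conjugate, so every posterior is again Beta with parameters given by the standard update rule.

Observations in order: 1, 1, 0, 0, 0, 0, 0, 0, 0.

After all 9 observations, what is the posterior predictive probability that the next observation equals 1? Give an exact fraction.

48/83

obs 1: x=1 → posterior Beta(11, 7/4)
obs 2: x=1 → posterior Beta(12, 7/4)
obs 3: x=0 → posterior Beta(12, 11/4)
obs 4: x=0 → posterior Beta(12, 15/4)
obs 5: x=0 → posterior Beta(12, 19/4)
obs 6: x=0 → posterior Beta(12, 23/4)
obs 7: x=0 → posterior Beta(12, 27/4)
obs 8: x=0 → posterior Beta(12, 31/4)
obs 9: x=0 → posterior Beta(12, 35/4)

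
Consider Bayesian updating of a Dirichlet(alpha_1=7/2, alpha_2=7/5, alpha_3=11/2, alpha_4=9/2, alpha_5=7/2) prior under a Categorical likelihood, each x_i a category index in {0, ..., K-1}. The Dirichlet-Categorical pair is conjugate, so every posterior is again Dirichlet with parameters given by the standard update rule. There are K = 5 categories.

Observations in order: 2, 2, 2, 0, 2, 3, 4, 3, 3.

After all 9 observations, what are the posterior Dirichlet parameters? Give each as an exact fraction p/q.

alpha_1=9/2, alpha_2=7/5, alpha_3=19/2, alpha_4=15/2, alpha_5=9/2

obs 1: x=2 → posterior Dirichlet(7/2, 7/5, 13/2, 9/2, 7/2)
obs 2: x=2 → posterior Dirichlet(7/2, 7/5, 15/2, 9/2, 7/2)
obs 3: x=2 → posterior Dirichlet(7/2, 7/5, 17/2, 9/2, 7/2)
obs 4: x=0 → posterior Dirichlet(9/2, 7/5, 17/2, 9/2, 7/2)
obs 5: x=2 → posterior Dirichlet(9/2, 7/5, 19/2, 9/2, 7/2)
obs 6: x=3 → posterior Dirichlet(9/2, 7/5, 19/2, 11/2, 7/2)
obs 7: x=4 → posterior Dirichlet(9/2, 7/5, 19/2, 11/2, 9/2)
obs 8: x=3 → posterior Dirichlet(9/2, 7/5, 19/2, 13/2, 9/2)
obs 9: x=3 → posterior Dirichlet(9/2, 7/5, 19/2, 15/2, 9/2)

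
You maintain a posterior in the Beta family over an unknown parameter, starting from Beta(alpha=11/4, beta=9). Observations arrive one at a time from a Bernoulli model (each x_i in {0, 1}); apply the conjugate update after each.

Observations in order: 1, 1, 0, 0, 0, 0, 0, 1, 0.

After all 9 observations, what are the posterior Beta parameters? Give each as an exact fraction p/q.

alpha=23/4, beta=15

obs 1: x=1 → posterior Beta(15/4, 9)
obs 2: x=1 → posterior Beta(19/4, 9)
obs 3: x=0 → posterior Beta(19/4, 10)
obs 4: x=0 → posterior Beta(19/4, 11)
obs 5: x=0 → posterior Beta(19/4, 12)
obs 6: x=0 → posterior Beta(19/4, 13)
obs 7: x=0 → posterior Beta(19/4, 14)
obs 8: x=1 → posterior Beta(23/4, 14)
obs 9: x=0 → posterior Beta(23/4, 15)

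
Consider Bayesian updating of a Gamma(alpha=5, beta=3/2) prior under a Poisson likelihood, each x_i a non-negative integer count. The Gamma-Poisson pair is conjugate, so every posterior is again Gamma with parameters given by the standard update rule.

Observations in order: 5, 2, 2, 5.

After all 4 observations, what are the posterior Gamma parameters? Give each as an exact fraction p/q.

alpha=19, beta=11/2

obs 1: x=5 → posterior Gamma(10, 5/2)
obs 2: x=2 → posterior Gamma(12, 7/2)
obs 3: x=2 → posterior Gamma(14, 9/2)
obs 4: x=5 → posterior Gamma(19, 11/2)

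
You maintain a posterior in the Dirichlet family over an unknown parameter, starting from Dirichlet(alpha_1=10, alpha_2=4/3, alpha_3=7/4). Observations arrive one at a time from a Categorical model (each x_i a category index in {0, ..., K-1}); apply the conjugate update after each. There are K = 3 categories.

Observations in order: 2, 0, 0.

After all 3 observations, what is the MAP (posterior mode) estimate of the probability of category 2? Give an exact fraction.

21/157

obs 1: x=2 → posterior Dirichlet(10, 4/3, 11/4)
obs 2: x=0 → posterior Dirichlet(11, 4/3, 11/4)
obs 3: x=0 → posterior Dirichlet(12, 4/3, 11/4)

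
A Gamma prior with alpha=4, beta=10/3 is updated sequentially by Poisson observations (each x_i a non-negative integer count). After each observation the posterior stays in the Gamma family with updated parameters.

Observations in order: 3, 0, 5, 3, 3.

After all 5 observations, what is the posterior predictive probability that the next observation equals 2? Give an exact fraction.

22395397536456584930419921875/87732524600823436081182539776

obs 1: x=3 → posterior Gamma(7, 13/3)
obs 2: x=0 → posterior Gamma(7, 16/3)
obs 3: x=5 → posterior Gamma(12, 19/3)
obs 4: x=3 → posterior Gamma(15, 22/3)
obs 5: x=3 → posterior Gamma(18, 25/3)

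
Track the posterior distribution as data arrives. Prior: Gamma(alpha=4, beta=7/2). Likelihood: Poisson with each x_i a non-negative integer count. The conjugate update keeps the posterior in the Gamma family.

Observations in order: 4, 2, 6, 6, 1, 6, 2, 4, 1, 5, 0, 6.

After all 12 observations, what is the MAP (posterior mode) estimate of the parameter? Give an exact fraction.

obs 1: x=4 → posterior Gamma(8, 9/2)
obs 2: x=2 → posterior Gamma(10, 11/2)
obs 3: x=6 → posterior Gamma(16, 13/2)
obs 4: x=6 → posterior Gamma(22, 15/2)
obs 5: x=1 → posterior Gamma(23, 17/2)
obs 6: x=6 → posterior Gamma(29, 19/2)
obs 7: x=2 → posterior Gamma(31, 21/2)
obs 8: x=4 → posterior Gamma(35, 23/2)
obs 9: x=1 → posterior Gamma(36, 25/2)
obs 10: x=5 → posterior Gamma(41, 27/2)
obs 11: x=0 → posterior Gamma(41, 29/2)
obs 12: x=6 → posterior Gamma(47, 31/2)

92/31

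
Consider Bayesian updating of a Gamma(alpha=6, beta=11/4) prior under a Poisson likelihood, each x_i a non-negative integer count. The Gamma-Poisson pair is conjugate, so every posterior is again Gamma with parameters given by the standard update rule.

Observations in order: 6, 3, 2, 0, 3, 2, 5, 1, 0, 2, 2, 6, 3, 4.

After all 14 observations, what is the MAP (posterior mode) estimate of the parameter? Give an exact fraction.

obs 1: x=6 → posterior Gamma(12, 15/4)
obs 2: x=3 → posterior Gamma(15, 19/4)
obs 3: x=2 → posterior Gamma(17, 23/4)
obs 4: x=0 → posterior Gamma(17, 27/4)
obs 5: x=3 → posterior Gamma(20, 31/4)
obs 6: x=2 → posterior Gamma(22, 35/4)
obs 7: x=5 → posterior Gamma(27, 39/4)
obs 8: x=1 → posterior Gamma(28, 43/4)
obs 9: x=0 → posterior Gamma(28, 47/4)
obs 10: x=2 → posterior Gamma(30, 51/4)
obs 11: x=2 → posterior Gamma(32, 55/4)
obs 12: x=6 → posterior Gamma(38, 59/4)
obs 13: x=3 → posterior Gamma(41, 63/4)
obs 14: x=4 → posterior Gamma(45, 67/4)

176/67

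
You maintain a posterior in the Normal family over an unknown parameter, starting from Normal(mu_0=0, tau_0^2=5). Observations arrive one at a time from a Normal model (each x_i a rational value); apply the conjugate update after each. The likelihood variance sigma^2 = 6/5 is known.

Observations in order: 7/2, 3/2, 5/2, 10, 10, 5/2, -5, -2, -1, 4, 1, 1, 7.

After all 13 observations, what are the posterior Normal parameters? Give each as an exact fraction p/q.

mu_0=875/331, tau_0^2=30/331

obs 1: x=7/2 → posterior Normal(175/62, 30/31)
obs 2: x=3/2 → posterior Normal(125/56, 15/28)
obs 3: x=5/2 → posterior Normal(125/54, 10/27)
obs 4: x=10 → posterior Normal(875/212, 15/53)
obs 5: x=10 → posterior Normal(1375/262, 30/131)
obs 6: x=5/2 → posterior Normal(125/26, 5/26)
obs 7: x=-5 → posterior Normal(625/181, 30/181)
obs 8: x=-2 → posterior Normal(575/206, 15/103)
obs 9: x=-1 → posterior Normal(50/21, 10/77)
obs 10: x=4 → posterior Normal(325/128, 15/128)
obs 11: x=1 → posterior Normal(675/281, 30/281)
obs 12: x=1 → posterior Normal(350/153, 5/51)
obs 13: x=7 → posterior Normal(875/331, 30/331)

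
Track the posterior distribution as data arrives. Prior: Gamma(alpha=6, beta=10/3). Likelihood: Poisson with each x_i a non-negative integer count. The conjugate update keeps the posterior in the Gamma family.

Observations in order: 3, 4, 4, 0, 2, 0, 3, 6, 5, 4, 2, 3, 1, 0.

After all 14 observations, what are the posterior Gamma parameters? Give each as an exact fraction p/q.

alpha=43, beta=52/3

obs 1: x=3 → posterior Gamma(9, 13/3)
obs 2: x=4 → posterior Gamma(13, 16/3)
obs 3: x=4 → posterior Gamma(17, 19/3)
obs 4: x=0 → posterior Gamma(17, 22/3)
obs 5: x=2 → posterior Gamma(19, 25/3)
obs 6: x=0 → posterior Gamma(19, 28/3)
obs 7: x=3 → posterior Gamma(22, 31/3)
obs 8: x=6 → posterior Gamma(28, 34/3)
obs 9: x=5 → posterior Gamma(33, 37/3)
obs 10: x=4 → posterior Gamma(37, 40/3)
obs 11: x=2 → posterior Gamma(39, 43/3)
obs 12: x=3 → posterior Gamma(42, 46/3)
obs 13: x=1 → posterior Gamma(43, 49/3)
obs 14: x=0 → posterior Gamma(43, 52/3)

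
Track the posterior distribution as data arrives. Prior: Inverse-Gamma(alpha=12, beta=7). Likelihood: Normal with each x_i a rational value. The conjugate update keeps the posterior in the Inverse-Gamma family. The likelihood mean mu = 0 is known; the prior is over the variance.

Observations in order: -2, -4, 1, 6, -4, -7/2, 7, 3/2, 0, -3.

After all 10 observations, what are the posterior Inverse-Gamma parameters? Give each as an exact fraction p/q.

alpha=17, beta=319/4

obs 1: x=-2 → posterior Inverse-Gamma(25/2, 9)
obs 2: x=-4 → posterior Inverse-Gamma(13, 17)
obs 3: x=1 → posterior Inverse-Gamma(27/2, 35/2)
obs 4: x=6 → posterior Inverse-Gamma(14, 71/2)
obs 5: x=-4 → posterior Inverse-Gamma(29/2, 87/2)
obs 6: x=-7/2 → posterior Inverse-Gamma(15, 397/8)
obs 7: x=7 → posterior Inverse-Gamma(31/2, 593/8)
obs 8: x=3/2 → posterior Inverse-Gamma(16, 301/4)
obs 9: x=0 → posterior Inverse-Gamma(33/2, 301/4)
obs 10: x=-3 → posterior Inverse-Gamma(17, 319/4)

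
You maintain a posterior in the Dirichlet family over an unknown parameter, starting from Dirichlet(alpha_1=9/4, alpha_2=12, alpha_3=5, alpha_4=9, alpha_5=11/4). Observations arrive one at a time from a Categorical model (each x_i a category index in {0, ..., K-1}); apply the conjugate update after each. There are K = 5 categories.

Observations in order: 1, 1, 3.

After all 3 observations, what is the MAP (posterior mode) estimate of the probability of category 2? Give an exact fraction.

4/29

obs 1: x=1 → posterior Dirichlet(9/4, 13, 5, 9, 11/4)
obs 2: x=1 → posterior Dirichlet(9/4, 14, 5, 9, 11/4)
obs 3: x=3 → posterior Dirichlet(9/4, 14, 5, 10, 11/4)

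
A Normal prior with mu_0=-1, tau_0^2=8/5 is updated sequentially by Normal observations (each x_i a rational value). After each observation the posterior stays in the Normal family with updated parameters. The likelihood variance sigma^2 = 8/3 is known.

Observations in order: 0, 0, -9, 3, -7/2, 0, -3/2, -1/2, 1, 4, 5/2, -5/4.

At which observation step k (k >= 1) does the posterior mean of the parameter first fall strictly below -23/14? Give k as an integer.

k = 3

obs 1: x=0 → posterior Normal(-5/8, 1)
obs 2: x=0 → posterior Normal(-5/11, 8/11)
obs 3: x=-9 → posterior Normal(-16/7, 4/7)
obs 4: x=3 → posterior Normal(-23/17, 8/17)
obs 5: x=-7/2 → posterior Normal(-67/40, 2/5)
obs 6: x=0 → posterior Normal(-67/46, 8/23)
obs 7: x=-3/2 → posterior Normal(-19/13, 4/13)
obs 8: x=-1/2 → posterior Normal(-79/58, 8/29)
obs 9: x=1 → posterior Normal(-73/64, 1/4)
obs 10: x=4 → posterior Normal(-7/10, 8/35)
obs 11: x=5/2 → posterior Normal(-17/38, 4/19)
obs 12: x=-5/4 → posterior Normal(-83/164, 8/41)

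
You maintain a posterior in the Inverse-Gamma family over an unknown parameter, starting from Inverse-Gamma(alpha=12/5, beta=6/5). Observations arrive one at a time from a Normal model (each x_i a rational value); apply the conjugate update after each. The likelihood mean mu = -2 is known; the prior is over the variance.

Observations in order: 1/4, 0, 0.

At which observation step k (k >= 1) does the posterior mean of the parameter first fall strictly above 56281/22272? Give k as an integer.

k = 3

obs 1: x=1/4 → posterior Inverse-Gamma(29/10, 597/160)
obs 2: x=0 → posterior Inverse-Gamma(17/5, 917/160)
obs 3: x=0 → posterior Inverse-Gamma(39/10, 1237/160)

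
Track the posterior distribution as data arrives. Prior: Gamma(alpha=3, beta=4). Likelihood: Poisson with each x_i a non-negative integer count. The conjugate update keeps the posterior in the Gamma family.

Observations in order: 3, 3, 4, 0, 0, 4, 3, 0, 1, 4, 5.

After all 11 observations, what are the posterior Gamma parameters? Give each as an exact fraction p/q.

obs 1: x=3 → posterior Gamma(6, 5)
obs 2: x=3 → posterior Gamma(9, 6)
obs 3: x=4 → posterior Gamma(13, 7)
obs 4: x=0 → posterior Gamma(13, 8)
obs 5: x=0 → posterior Gamma(13, 9)
obs 6: x=4 → posterior Gamma(17, 10)
obs 7: x=3 → posterior Gamma(20, 11)
obs 8: x=0 → posterior Gamma(20, 12)
obs 9: x=1 → posterior Gamma(21, 13)
obs 10: x=4 → posterior Gamma(25, 14)
obs 11: x=5 → posterior Gamma(30, 15)

alpha=30, beta=15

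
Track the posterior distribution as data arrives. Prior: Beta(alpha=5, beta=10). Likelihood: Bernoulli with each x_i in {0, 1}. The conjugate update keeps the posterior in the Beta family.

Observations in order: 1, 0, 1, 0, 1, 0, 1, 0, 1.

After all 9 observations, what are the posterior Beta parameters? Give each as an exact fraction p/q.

alpha=10, beta=14

obs 1: x=1 → posterior Beta(6, 10)
obs 2: x=0 → posterior Beta(6, 11)
obs 3: x=1 → posterior Beta(7, 11)
obs 4: x=0 → posterior Beta(7, 12)
obs 5: x=1 → posterior Beta(8, 12)
obs 6: x=0 → posterior Beta(8, 13)
obs 7: x=1 → posterior Beta(9, 13)
obs 8: x=0 → posterior Beta(9, 14)
obs 9: x=1 → posterior Beta(10, 14)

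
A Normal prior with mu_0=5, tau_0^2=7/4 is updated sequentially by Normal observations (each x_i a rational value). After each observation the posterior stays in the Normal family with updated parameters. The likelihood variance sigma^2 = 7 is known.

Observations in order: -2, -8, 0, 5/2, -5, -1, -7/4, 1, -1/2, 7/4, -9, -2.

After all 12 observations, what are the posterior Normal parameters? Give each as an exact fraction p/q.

mu_0=-1/4, tau_0^2=7/16

obs 1: x=-2 → posterior Normal(18/5, 7/5)
obs 2: x=-8 → posterior Normal(5/3, 7/6)
obs 3: x=0 → posterior Normal(10/7, 1)
obs 4: x=5/2 → posterior Normal(25/16, 7/8)
obs 5: x=-5 → posterior Normal(5/6, 7/9)
obs 6: x=-1 → posterior Normal(13/20, 7/10)
obs 7: x=-7/4 → posterior Normal(19/44, 7/11)
obs 8: x=1 → posterior Normal(23/48, 7/12)
obs 9: x=-1/2 → posterior Normal(21/52, 7/13)
obs 10: x=7/4 → posterior Normal(1/2, 1/2)
obs 11: x=-9 → posterior Normal(-2/15, 7/15)
obs 12: x=-2 → posterior Normal(-1/4, 7/16)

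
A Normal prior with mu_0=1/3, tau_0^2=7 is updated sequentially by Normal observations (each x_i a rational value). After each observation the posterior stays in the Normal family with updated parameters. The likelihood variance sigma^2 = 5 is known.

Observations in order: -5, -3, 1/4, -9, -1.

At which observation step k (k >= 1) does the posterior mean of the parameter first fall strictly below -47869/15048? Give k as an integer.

obs 1: x=-5 → posterior Normal(-25/9, 35/12)
obs 2: x=-3 → posterior Normal(-163/57, 35/19)
obs 3: x=1/4 → posterior Normal(-631/312, 35/26)
obs 4: x=-9 → posterior Normal(-1387/396, 35/33)
obs 5: x=-1 → posterior Normal(-1471/480, 7/8)

k = 4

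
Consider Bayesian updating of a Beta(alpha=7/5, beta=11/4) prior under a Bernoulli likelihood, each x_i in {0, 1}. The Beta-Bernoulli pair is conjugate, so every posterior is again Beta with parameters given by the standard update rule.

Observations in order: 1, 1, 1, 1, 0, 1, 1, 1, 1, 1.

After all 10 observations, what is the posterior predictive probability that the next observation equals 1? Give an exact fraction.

208/283

obs 1: x=1 → posterior Beta(12/5, 11/4)
obs 2: x=1 → posterior Beta(17/5, 11/4)
obs 3: x=1 → posterior Beta(22/5, 11/4)
obs 4: x=1 → posterior Beta(27/5, 11/4)
obs 5: x=0 → posterior Beta(27/5, 15/4)
obs 6: x=1 → posterior Beta(32/5, 15/4)
obs 7: x=1 → posterior Beta(37/5, 15/4)
obs 8: x=1 → posterior Beta(42/5, 15/4)
obs 9: x=1 → posterior Beta(47/5, 15/4)
obs 10: x=1 → posterior Beta(52/5, 15/4)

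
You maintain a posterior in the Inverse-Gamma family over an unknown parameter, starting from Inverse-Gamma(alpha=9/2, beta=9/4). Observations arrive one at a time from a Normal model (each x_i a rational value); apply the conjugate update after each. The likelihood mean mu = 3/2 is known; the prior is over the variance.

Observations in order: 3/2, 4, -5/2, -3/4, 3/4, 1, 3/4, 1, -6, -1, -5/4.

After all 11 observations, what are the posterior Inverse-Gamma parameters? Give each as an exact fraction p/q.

obs 1: x=3/2 → posterior Inverse-Gamma(5, 9/4)
obs 2: x=4 → posterior Inverse-Gamma(11/2, 43/8)
obs 3: x=-5/2 → posterior Inverse-Gamma(6, 107/8)
obs 4: x=-3/4 → posterior Inverse-Gamma(13/2, 509/32)
obs 5: x=3/4 → posterior Inverse-Gamma(7, 259/16)
obs 6: x=1 → posterior Inverse-Gamma(15/2, 261/16)
obs 7: x=3/4 → posterior Inverse-Gamma(8, 531/32)
obs 8: x=1 → posterior Inverse-Gamma(17/2, 535/32)
obs 9: x=-6 → posterior Inverse-Gamma(9, 1435/32)
obs 10: x=-1 → posterior Inverse-Gamma(19/2, 1535/32)
obs 11: x=-5/4 → posterior Inverse-Gamma(10, 207/4)

alpha=10, beta=207/4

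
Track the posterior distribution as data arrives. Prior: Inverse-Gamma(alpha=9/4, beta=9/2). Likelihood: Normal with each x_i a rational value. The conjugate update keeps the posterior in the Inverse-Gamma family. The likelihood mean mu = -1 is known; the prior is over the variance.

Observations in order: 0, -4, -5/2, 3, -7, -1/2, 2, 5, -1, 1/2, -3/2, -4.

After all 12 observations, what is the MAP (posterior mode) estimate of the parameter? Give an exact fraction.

260/37

obs 1: x=0 → posterior Inverse-Gamma(11/4, 5)
obs 2: x=-4 → posterior Inverse-Gamma(13/4, 19/2)
obs 3: x=-5/2 → posterior Inverse-Gamma(15/4, 85/8)
obs 4: x=3 → posterior Inverse-Gamma(17/4, 149/8)
obs 5: x=-7 → posterior Inverse-Gamma(19/4, 293/8)
obs 6: x=-1/2 → posterior Inverse-Gamma(21/4, 147/4)
obs 7: x=2 → posterior Inverse-Gamma(23/4, 165/4)
obs 8: x=5 → posterior Inverse-Gamma(25/4, 237/4)
obs 9: x=-1 → posterior Inverse-Gamma(27/4, 237/4)
obs 10: x=1/2 → posterior Inverse-Gamma(29/4, 483/8)
obs 11: x=-3/2 → posterior Inverse-Gamma(31/4, 121/2)
obs 12: x=-4 → posterior Inverse-Gamma(33/4, 65)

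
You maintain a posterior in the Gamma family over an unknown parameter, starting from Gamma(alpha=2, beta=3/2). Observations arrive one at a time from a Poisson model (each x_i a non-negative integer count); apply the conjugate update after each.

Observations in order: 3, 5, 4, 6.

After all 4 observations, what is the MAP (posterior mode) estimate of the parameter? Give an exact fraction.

obs 1: x=3 → posterior Gamma(5, 5/2)
obs 2: x=5 → posterior Gamma(10, 7/2)
obs 3: x=4 → posterior Gamma(14, 9/2)
obs 4: x=6 → posterior Gamma(20, 11/2)

38/11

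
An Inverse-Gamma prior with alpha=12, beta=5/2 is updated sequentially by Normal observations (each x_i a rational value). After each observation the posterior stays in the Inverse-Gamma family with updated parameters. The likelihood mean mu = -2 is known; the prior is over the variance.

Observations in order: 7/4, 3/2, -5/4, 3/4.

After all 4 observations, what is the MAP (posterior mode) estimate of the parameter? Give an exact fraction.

obs 1: x=7/4 → posterior Inverse-Gamma(25/2, 305/32)
obs 2: x=3/2 → posterior Inverse-Gamma(13, 501/32)
obs 3: x=-5/4 → posterior Inverse-Gamma(27/2, 255/16)
obs 4: x=3/4 → posterior Inverse-Gamma(14, 631/32)

631/480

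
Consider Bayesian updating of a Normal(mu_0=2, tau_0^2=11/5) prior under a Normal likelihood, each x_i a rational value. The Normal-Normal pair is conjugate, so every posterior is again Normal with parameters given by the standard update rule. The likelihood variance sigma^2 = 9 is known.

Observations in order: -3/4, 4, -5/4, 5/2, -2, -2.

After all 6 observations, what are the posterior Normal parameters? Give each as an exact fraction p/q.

mu_0=191/222, tau_0^2=33/37

obs 1: x=-3/4 → posterior Normal(327/224, 99/56)
obs 2: x=4 → posterior Normal(503/268, 99/67)
obs 3: x=-5/4 → posterior Normal(56/39, 33/26)
obs 4: x=5/2 → posterior Normal(279/178, 99/89)
obs 5: x=-2 → posterior Normal(47/40, 99/100)
obs 6: x=-2 → posterior Normal(191/222, 33/37)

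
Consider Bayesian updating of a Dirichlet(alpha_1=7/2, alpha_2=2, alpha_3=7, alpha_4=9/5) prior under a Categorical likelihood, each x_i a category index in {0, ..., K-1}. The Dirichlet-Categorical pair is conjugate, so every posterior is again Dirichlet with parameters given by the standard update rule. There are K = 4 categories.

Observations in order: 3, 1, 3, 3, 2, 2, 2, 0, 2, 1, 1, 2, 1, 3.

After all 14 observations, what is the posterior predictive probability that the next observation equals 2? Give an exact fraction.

120/283

obs 1: x=3 → posterior Dirichlet(7/2, 2, 7, 14/5)
obs 2: x=1 → posterior Dirichlet(7/2, 3, 7, 14/5)
obs 3: x=3 → posterior Dirichlet(7/2, 3, 7, 19/5)
obs 4: x=3 → posterior Dirichlet(7/2, 3, 7, 24/5)
obs 5: x=2 → posterior Dirichlet(7/2, 3, 8, 24/5)
obs 6: x=2 → posterior Dirichlet(7/2, 3, 9, 24/5)
obs 7: x=2 → posterior Dirichlet(7/2, 3, 10, 24/5)
obs 8: x=0 → posterior Dirichlet(9/2, 3, 10, 24/5)
obs 9: x=2 → posterior Dirichlet(9/2, 3, 11, 24/5)
obs 10: x=1 → posterior Dirichlet(9/2, 4, 11, 24/5)
obs 11: x=1 → posterior Dirichlet(9/2, 5, 11, 24/5)
obs 12: x=2 → posterior Dirichlet(9/2, 5, 12, 24/5)
obs 13: x=1 → posterior Dirichlet(9/2, 6, 12, 24/5)
obs 14: x=3 → posterior Dirichlet(9/2, 6, 12, 29/5)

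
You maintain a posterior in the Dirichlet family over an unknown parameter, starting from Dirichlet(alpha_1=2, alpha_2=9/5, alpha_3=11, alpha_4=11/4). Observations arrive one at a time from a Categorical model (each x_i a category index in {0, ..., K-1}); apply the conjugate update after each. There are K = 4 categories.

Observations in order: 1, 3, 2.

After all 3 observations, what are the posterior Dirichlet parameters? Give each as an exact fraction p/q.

alpha_1=2, alpha_2=14/5, alpha_3=12, alpha_4=15/4

obs 1: x=1 → posterior Dirichlet(2, 14/5, 11, 11/4)
obs 2: x=3 → posterior Dirichlet(2, 14/5, 11, 15/4)
obs 3: x=2 → posterior Dirichlet(2, 14/5, 12, 15/4)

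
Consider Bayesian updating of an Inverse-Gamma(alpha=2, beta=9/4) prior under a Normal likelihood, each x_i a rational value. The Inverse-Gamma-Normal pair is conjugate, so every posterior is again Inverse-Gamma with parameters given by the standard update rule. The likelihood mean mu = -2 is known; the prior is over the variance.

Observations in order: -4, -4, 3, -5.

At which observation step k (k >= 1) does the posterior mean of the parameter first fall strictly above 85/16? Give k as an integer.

k = 3

obs 1: x=-4 → posterior Inverse-Gamma(5/2, 17/4)
obs 2: x=-4 → posterior Inverse-Gamma(3, 25/4)
obs 3: x=3 → posterior Inverse-Gamma(7/2, 75/4)
obs 4: x=-5 → posterior Inverse-Gamma(4, 93/4)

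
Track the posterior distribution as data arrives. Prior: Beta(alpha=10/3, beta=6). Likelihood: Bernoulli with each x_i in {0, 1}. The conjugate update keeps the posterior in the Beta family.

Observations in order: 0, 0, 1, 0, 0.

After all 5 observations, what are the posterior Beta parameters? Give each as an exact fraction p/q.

alpha=13/3, beta=10

obs 1: x=0 → posterior Beta(10/3, 7)
obs 2: x=0 → posterior Beta(10/3, 8)
obs 3: x=1 → posterior Beta(13/3, 8)
obs 4: x=0 → posterior Beta(13/3, 9)
obs 5: x=0 → posterior Beta(13/3, 10)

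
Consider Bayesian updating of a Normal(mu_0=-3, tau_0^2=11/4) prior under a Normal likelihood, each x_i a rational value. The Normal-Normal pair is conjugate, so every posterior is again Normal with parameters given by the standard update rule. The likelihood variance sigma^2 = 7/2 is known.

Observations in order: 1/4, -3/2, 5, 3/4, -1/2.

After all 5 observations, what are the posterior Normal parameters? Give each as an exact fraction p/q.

obs 1: x=1/4 → posterior Normal(-157/100, 77/50)
obs 2: x=-3/2 → posterior Normal(-223/144, 77/72)
obs 3: x=5 → posterior Normal(-3/188, 77/94)
obs 4: x=3/4 → posterior Normal(15/116, 77/116)
obs 5: x=-1/2 → posterior Normal(2/69, 77/138)

mu_0=2/69, tau_0^2=77/138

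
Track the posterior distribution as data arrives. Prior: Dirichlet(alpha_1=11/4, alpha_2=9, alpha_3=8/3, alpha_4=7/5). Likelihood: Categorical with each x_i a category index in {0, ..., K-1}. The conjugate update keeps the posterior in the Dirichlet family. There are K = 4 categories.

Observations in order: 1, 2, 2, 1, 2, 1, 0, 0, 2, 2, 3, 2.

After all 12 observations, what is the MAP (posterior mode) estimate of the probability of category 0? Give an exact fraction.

225/1429

obs 1: x=1 → posterior Dirichlet(11/4, 10, 8/3, 7/5)
obs 2: x=2 → posterior Dirichlet(11/4, 10, 11/3, 7/5)
obs 3: x=2 → posterior Dirichlet(11/4, 10, 14/3, 7/5)
obs 4: x=1 → posterior Dirichlet(11/4, 11, 14/3, 7/5)
obs 5: x=2 → posterior Dirichlet(11/4, 11, 17/3, 7/5)
obs 6: x=1 → posterior Dirichlet(11/4, 12, 17/3, 7/5)
obs 7: x=0 → posterior Dirichlet(15/4, 12, 17/3, 7/5)
obs 8: x=0 → posterior Dirichlet(19/4, 12, 17/3, 7/5)
obs 9: x=2 → posterior Dirichlet(19/4, 12, 20/3, 7/5)
obs 10: x=2 → posterior Dirichlet(19/4, 12, 23/3, 7/5)
obs 11: x=3 → posterior Dirichlet(19/4, 12, 23/3, 12/5)
obs 12: x=2 → posterior Dirichlet(19/4, 12, 26/3, 12/5)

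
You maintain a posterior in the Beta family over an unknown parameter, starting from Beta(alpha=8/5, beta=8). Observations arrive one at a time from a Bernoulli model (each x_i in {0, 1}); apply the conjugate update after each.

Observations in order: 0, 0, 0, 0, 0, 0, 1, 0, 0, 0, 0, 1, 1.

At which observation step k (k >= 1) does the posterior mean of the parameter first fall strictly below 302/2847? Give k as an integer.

obs 1: x=0 → posterior Beta(8/5, 9)
obs 2: x=0 → posterior Beta(8/5, 10)
obs 3: x=0 → posterior Beta(8/5, 11)
obs 4: x=0 → posterior Beta(8/5, 12)
obs 5: x=0 → posterior Beta(8/5, 13)
obs 6: x=0 → posterior Beta(8/5, 14)
obs 7: x=1 → posterior Beta(13/5, 14)
obs 8: x=0 → posterior Beta(13/5, 15)
obs 9: x=0 → posterior Beta(13/5, 16)
obs 10: x=0 → posterior Beta(13/5, 17)
obs 11: x=0 → posterior Beta(13/5, 18)
obs 12: x=1 → posterior Beta(18/5, 18)
obs 13: x=1 → posterior Beta(23/5, 18)

k = 6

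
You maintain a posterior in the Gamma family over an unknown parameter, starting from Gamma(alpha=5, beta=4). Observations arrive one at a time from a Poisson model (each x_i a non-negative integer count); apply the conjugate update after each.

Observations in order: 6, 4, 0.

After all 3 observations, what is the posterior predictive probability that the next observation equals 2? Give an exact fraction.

obs 1: x=6 → posterior Gamma(11, 5)
obs 2: x=4 → posterior Gamma(15, 6)
obs 3: x=0 → posterior Gamma(15, 7)

71213422649145/281474976710656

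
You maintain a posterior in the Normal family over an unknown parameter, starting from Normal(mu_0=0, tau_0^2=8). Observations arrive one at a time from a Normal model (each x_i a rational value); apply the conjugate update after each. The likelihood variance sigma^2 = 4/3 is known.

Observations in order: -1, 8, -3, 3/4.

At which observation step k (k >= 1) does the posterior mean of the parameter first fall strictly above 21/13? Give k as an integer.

obs 1: x=-1 → posterior Normal(-6/7, 8/7)
obs 2: x=8 → posterior Normal(42/13, 8/13)
obs 3: x=-3 → posterior Normal(24/19, 8/19)
obs 4: x=3/4 → posterior Normal(57/50, 8/25)

k = 2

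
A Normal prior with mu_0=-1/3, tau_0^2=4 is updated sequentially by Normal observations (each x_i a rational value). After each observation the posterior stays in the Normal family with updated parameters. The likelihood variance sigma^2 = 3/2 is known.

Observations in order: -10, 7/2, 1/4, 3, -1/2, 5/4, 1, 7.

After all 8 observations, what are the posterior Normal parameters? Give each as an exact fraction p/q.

obs 1: x=-10 → posterior Normal(-81/11, 12/11)
obs 2: x=7/2 → posterior Normal(-53/19, 12/19)
obs 3: x=1/4 → posterior Normal(-17/9, 4/9)
obs 4: x=3 → posterior Normal(-27/35, 12/35)
obs 5: x=-1/2 → posterior Normal(-31/43, 12/43)
obs 6: x=5/4 → posterior Normal(-7/17, 4/17)
obs 7: x=1 → posterior Normal(-13/59, 12/59)
obs 8: x=7 → posterior Normal(43/67, 12/67)

mu_0=43/67, tau_0^2=12/67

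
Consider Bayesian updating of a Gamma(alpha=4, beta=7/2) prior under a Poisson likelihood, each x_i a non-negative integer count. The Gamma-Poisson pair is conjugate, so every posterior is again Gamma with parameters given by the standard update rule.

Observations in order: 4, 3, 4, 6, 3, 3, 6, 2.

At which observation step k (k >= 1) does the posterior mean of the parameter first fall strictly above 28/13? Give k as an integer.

obs 1: x=4 → posterior Gamma(8, 9/2)
obs 2: x=3 → posterior Gamma(11, 11/2)
obs 3: x=4 → posterior Gamma(15, 13/2)
obs 4: x=6 → posterior Gamma(21, 15/2)
obs 5: x=3 → posterior Gamma(24, 17/2)
obs 6: x=3 → posterior Gamma(27, 19/2)
obs 7: x=6 → posterior Gamma(33, 21/2)
obs 8: x=2 → posterior Gamma(35, 23/2)

k = 3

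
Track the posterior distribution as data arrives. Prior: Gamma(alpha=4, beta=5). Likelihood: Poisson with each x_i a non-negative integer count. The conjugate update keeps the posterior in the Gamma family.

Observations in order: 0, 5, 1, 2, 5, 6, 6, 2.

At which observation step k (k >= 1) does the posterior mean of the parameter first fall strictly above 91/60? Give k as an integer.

k = 5

obs 1: x=0 → posterior Gamma(4, 6)
obs 2: x=5 → posterior Gamma(9, 7)
obs 3: x=1 → posterior Gamma(10, 8)
obs 4: x=2 → posterior Gamma(12, 9)
obs 5: x=5 → posterior Gamma(17, 10)
obs 6: x=6 → posterior Gamma(23, 11)
obs 7: x=6 → posterior Gamma(29, 12)
obs 8: x=2 → posterior Gamma(31, 13)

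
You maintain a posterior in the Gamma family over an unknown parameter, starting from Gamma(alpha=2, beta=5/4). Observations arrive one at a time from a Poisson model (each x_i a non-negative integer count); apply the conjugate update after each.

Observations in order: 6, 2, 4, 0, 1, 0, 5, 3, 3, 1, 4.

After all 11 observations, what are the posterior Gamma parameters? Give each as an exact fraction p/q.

alpha=31, beta=49/4

obs 1: x=6 → posterior Gamma(8, 9/4)
obs 2: x=2 → posterior Gamma(10, 13/4)
obs 3: x=4 → posterior Gamma(14, 17/4)
obs 4: x=0 → posterior Gamma(14, 21/4)
obs 5: x=1 → posterior Gamma(15, 25/4)
obs 6: x=0 → posterior Gamma(15, 29/4)
obs 7: x=5 → posterior Gamma(20, 33/4)
obs 8: x=3 → posterior Gamma(23, 37/4)
obs 9: x=3 → posterior Gamma(26, 41/4)
obs 10: x=1 → posterior Gamma(27, 45/4)
obs 11: x=4 → posterior Gamma(31, 49/4)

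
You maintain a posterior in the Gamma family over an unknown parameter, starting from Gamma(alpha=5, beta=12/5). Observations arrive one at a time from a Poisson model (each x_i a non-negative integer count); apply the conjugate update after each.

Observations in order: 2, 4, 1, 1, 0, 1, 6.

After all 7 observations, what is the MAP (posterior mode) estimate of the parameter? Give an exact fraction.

95/47

obs 1: x=2 → posterior Gamma(7, 17/5)
obs 2: x=4 → posterior Gamma(11, 22/5)
obs 3: x=1 → posterior Gamma(12, 27/5)
obs 4: x=1 → posterior Gamma(13, 32/5)
obs 5: x=0 → posterior Gamma(13, 37/5)
obs 6: x=1 → posterior Gamma(14, 42/5)
obs 7: x=6 → posterior Gamma(20, 47/5)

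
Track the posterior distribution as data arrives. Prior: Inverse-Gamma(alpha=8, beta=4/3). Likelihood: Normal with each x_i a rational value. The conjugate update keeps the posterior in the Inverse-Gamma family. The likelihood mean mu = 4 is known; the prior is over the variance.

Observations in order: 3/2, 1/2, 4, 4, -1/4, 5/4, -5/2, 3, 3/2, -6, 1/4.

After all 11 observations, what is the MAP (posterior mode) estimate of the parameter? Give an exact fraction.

obs 1: x=3/2 → posterior Inverse-Gamma(17/2, 107/24)
obs 2: x=1/2 → posterior Inverse-Gamma(9, 127/12)
obs 3: x=4 → posterior Inverse-Gamma(19/2, 127/12)
obs 4: x=4 → posterior Inverse-Gamma(10, 127/12)
obs 5: x=-1/4 → posterior Inverse-Gamma(21/2, 1883/96)
obs 6: x=5/4 → posterior Inverse-Gamma(11, 1123/48)
obs 7: x=-5/2 → posterior Inverse-Gamma(23/2, 2137/48)
obs 8: x=3 → posterior Inverse-Gamma(12, 2161/48)
obs 9: x=3/2 → posterior Inverse-Gamma(25/2, 2311/48)
obs 10: x=-6 → posterior Inverse-Gamma(13, 4711/48)
obs 11: x=1/4 → posterior Inverse-Gamma(27/2, 10097/96)

10097/1392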